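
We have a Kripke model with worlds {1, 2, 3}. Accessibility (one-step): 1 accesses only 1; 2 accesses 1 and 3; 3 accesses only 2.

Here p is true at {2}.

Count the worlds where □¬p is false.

1: successors {1}; ¬p there: 1:T. ✓
2: successors {1, 3}; ¬p there: 1:T, 3:T. ✓
3: successors {2}; ¬p there: 2:F. ✗
Satisfying worlds: {1, 2}.
So □¬p fails at the other 1 world.

1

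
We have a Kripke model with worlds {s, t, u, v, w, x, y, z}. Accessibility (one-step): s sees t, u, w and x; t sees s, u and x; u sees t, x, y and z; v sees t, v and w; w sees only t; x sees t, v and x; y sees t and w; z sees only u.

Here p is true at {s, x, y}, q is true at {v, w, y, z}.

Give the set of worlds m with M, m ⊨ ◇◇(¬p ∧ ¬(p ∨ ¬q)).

{s, t, u, v, x, z}

s: successors {t, u, w, x}; ◇(¬p ∧ ¬(p ∨ ¬q)) there: t:F, u:T, w:F, x:T. ✓
t: successors {s, u, x}; ◇(¬p ∧ ¬(p ∨ ¬q)) there: s:T, u:T, x:T. ✓
u: successors {t, x, y, z}; ◇(¬p ∧ ¬(p ∨ ¬q)) there: t:F, x:T, y:T, z:F. ✓
v: successors {t, v, w}; ◇(¬p ∧ ¬(p ∨ ¬q)) there: t:F, v:T, w:F. ✓
w: successors {t}; ◇(¬p ∧ ¬(p ∨ ¬q)) there: t:F. ✗
x: successors {t, v, x}; ◇(¬p ∧ ¬(p ∨ ¬q)) there: t:F, v:T, x:T. ✓
y: successors {t, w}; ◇(¬p ∧ ¬(p ∨ ¬q)) there: t:F, w:F. ✗
z: successors {u}; ◇(¬p ∧ ¬(p ∨ ¬q)) there: u:T. ✓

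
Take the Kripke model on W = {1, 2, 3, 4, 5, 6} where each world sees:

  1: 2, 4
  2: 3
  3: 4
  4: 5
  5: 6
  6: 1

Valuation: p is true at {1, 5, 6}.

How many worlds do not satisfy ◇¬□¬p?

1: successors {2, 4}; ¬□¬p there: 2:F, 4:T. ✓
2: successors {3}; ¬□¬p there: 3:F. ✗
3: successors {4}; ¬□¬p there: 4:T. ✓
4: successors {5}; ¬□¬p there: 5:T. ✓
5: successors {6}; ¬□¬p there: 6:T. ✓
6: successors {1}; ¬□¬p there: 1:F. ✗
Satisfying worlds: {1, 3, 4, 5}.
So ◇¬□¬p fails at the other 2 worlds.

2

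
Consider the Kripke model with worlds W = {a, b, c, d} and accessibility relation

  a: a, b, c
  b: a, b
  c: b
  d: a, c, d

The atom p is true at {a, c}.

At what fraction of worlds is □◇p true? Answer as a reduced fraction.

a: successors {a, b, c}; ◇p there: a:T, b:T, c:F. ✗
b: successors {a, b}; ◇p there: a:T, b:T. ✓
c: successors {b}; ◇p there: b:T. ✓
d: successors {a, c, d}; ◇p there: a:T, c:F, d:T. ✗
That's 2 of 4 worlds, so 2/4 = 1/2.

1/2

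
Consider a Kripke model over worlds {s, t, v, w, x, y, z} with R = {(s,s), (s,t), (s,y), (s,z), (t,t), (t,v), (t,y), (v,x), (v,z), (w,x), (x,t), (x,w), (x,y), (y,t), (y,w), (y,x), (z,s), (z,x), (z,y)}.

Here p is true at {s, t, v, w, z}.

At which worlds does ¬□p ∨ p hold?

s: ¬□p is T, p is T. ✓
t: ¬□p is T, p is T. ✓
v: ¬□p is T, p is T. ✓
w: ¬□p is T, p is T. ✓
x: ¬□p is T, p is F. ✓
y: ¬□p is T, p is F. ✓
z: ¬□p is T, p is T. ✓

{s, t, v, w, x, y, z}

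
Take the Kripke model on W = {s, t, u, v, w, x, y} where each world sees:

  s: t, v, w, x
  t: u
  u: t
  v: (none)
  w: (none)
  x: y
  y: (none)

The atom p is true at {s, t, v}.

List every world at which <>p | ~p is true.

s: <>p is T, ~p is F. ✓
t: <>p is F, ~p is F. ✗
u: <>p is T, ~p is T. ✓
v: <>p is F, ~p is F. ✗
w: <>p is F, ~p is T. ✓
x: <>p is F, ~p is T. ✓
y: <>p is F, ~p is T. ✓

{s, u, w, x, y}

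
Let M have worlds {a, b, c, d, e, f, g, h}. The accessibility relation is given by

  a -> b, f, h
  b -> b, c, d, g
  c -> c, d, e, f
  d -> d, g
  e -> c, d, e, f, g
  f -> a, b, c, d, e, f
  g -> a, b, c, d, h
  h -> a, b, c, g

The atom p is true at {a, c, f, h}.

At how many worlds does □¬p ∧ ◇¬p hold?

a: □¬p is F, ◇¬p is T. ✗
b: □¬p is F, ◇¬p is T. ✗
c: □¬p is F, ◇¬p is T. ✗
d: □¬p is T, ◇¬p is T. ✓
e: □¬p is F, ◇¬p is T. ✗
f: □¬p is F, ◇¬p is T. ✗
g: □¬p is F, ◇¬p is T. ✗
h: □¬p is F, ◇¬p is T. ✗
Satisfying worlds: {d}.

1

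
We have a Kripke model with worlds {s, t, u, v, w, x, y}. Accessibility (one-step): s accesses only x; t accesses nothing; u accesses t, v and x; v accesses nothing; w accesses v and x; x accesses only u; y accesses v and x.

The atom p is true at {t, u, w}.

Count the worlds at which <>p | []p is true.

s: <>p is F, []p is F. ✗
t: <>p is F, []p is T. ✓
u: <>p is T, []p is F. ✓
v: <>p is F, []p is T. ✓
w: <>p is F, []p is F. ✗
x: <>p is T, []p is T. ✓
y: <>p is F, []p is F. ✗
Satisfying worlds: {t, u, v, x}.

4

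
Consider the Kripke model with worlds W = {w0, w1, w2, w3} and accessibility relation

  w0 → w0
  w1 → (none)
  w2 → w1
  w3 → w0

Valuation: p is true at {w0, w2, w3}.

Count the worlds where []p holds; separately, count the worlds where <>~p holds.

3 and 1

For []p:
w0: successors {w0}; p there: w0:T. ✓
w1: no successors, so []p holds vacuously. ✓
w2: successors {w1}; p there: w1:F. ✗
w3: successors {w0}; p there: w0:T. ✓
— 3 worlds.
For <>~p:
w0: successors {w0}; ~p there: w0:F. ✗
w1: no successors, so <>~p fails. ✗
w2: successors {w1}; ~p there: w1:T. ✓
w3: successors {w0}; ~p there: w0:F. ✗
— 1 world.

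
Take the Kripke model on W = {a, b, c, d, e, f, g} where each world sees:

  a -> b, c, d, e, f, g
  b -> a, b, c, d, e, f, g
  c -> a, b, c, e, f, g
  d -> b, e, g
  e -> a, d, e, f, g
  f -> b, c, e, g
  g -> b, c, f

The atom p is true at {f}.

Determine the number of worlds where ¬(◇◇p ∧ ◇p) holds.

2

a: ◇◇p ∧ ◇p is T. ✗
b: ◇◇p ∧ ◇p is T. ✗
c: ◇◇p ∧ ◇p is T. ✗
d: ◇◇p ∧ ◇p is F. ✓
e: ◇◇p ∧ ◇p is T. ✗
f: ◇◇p ∧ ◇p is F. ✓
g: ◇◇p ∧ ◇p is T. ✗
Satisfying worlds: {d, f}.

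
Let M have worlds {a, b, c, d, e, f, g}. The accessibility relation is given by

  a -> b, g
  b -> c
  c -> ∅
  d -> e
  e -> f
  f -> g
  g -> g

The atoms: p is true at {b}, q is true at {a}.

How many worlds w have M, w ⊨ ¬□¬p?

a: □¬p is F. ✓
b: □¬p is T. ✗
c: □¬p is T. ✗
d: □¬p is T. ✗
e: □¬p is T. ✗
f: □¬p is T. ✗
g: □¬p is T. ✗
Satisfying worlds: {a}.

1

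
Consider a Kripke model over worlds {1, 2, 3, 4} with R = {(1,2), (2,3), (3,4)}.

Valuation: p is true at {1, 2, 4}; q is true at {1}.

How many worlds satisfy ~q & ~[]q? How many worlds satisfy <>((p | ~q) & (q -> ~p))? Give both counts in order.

For ~q & ~[]q:
1: ~q is F, ~[]q is T. ✗
2: ~q is T, ~[]q is T. ✓
3: ~q is T, ~[]q is T. ✓
4: ~q is T, ~[]q is F. ✗
— 2 worlds.
For <>((p | ~q) & (q -> ~p)):
1: successors {2}; (p | ~q) & (q -> ~p) there: 2:T. ✓
2: successors {3}; (p | ~q) & (q -> ~p) there: 3:T. ✓
3: successors {4}; (p | ~q) & (q -> ~p) there: 4:T. ✓
4: no successors, so <>((p | ~q) & (q -> ~p)) fails. ✗
— 3 worlds.

2 and 3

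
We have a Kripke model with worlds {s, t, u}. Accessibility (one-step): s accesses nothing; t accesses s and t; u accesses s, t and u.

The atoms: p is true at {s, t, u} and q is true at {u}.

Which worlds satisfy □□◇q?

s: no successors, so □□◇q holds vacuously. ✓
t: successors {s, t}; □◇q there: s:T, t:F. ✗
u: successors {s, t, u}; □◇q there: s:T, t:F, u:F. ✗

{s}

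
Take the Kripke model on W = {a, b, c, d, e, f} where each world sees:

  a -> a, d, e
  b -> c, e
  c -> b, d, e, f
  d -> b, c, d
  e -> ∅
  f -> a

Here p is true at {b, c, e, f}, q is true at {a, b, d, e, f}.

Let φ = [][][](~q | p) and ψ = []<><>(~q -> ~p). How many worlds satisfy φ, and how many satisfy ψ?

For [][][](~q | p):
a: successors {a, d, e}; [][](~q | p) there: a:F, d:F, e:T. ✗
b: successors {c, e}; [][](~q | p) there: c:F, e:T. ✗
c: successors {b, d, e, f}; [][](~q | p) there: b:F, d:F, e:T, f:F. ✗
d: successors {b, c, d}; [][](~q | p) there: b:F, c:F, d:F. ✗
e: no successors, so [][][](~q | p) holds vacuously. ✓
f: successors {a}; [][](~q | p) there: a:F. ✗
— 1 world.
For []<><>(~q -> ~p):
a: successors {a, d, e}; <><>(~q -> ~p) there: a:T, d:T, e:F. ✗
b: successors {c, e}; <><>(~q -> ~p) there: c:T, e:F. ✗
c: successors {b, d, e, f}; <><>(~q -> ~p) there: b:T, d:T, e:F, f:T. ✗
d: successors {b, c, d}; <><>(~q -> ~p) there: b:T, c:T, d:T. ✓
e: no successors, so []<><>(~q -> ~p) holds vacuously. ✓
f: successors {a}; <><>(~q -> ~p) there: a:T. ✓
— 3 worlds.

1 and 3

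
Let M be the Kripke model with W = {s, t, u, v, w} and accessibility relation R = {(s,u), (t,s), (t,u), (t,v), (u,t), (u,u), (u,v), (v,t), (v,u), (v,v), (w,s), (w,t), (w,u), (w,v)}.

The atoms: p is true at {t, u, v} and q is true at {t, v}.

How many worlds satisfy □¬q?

s: successors {u}; ¬q there: u:T. ✓
t: successors {s, u, v}; ¬q there: s:T, u:T, v:F. ✗
u: successors {t, u, v}; ¬q there: t:F, u:T, v:F. ✗
v: successors {t, u, v}; ¬q there: t:F, u:T, v:F. ✗
w: successors {s, t, u, v}; ¬q there: s:T, t:F, u:T, v:F. ✗
Satisfying worlds: {s}.

1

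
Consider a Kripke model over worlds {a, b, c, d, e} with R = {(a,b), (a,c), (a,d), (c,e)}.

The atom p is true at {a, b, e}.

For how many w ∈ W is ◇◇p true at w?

a: successors {b, c, d}; ◇p there: b:F, c:T, d:F. ✓
b: no successors, so ◇◇p fails. ✗
c: successors {e}; ◇p there: e:F. ✗
d: no successors, so ◇◇p fails. ✗
e: no successors, so ◇◇p fails. ✗
Satisfying worlds: {a}.

1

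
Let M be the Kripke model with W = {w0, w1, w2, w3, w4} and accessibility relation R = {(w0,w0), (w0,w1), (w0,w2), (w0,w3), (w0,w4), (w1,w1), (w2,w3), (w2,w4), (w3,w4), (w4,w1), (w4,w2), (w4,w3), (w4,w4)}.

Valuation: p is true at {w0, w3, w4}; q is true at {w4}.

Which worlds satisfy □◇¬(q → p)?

w0: successors {w0, w1, w2, w3, w4}; ◇¬(q → p) there: w0:F, w1:F, w2:F, w3:F, w4:F. ✗
w1: successors {w1}; ◇¬(q → p) there: w1:F. ✗
w2: successors {w3, w4}; ◇¬(q → p) there: w3:F, w4:F. ✗
w3: successors {w4}; ◇¬(q → p) there: w4:F. ✗
w4: successors {w1, w2, w3, w4}; ◇¬(q → p) there: w1:F, w2:F, w3:F, w4:F. ✗

∅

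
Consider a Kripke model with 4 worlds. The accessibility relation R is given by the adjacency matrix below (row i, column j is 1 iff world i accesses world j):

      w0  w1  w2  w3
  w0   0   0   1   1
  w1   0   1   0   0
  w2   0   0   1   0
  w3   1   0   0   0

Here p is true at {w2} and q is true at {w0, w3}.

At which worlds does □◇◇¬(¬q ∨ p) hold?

{w3}

w0: successors {w2, w3}; ◇◇¬(¬q ∨ p) there: w2:F, w3:T. ✗
w1: successors {w1}; ◇◇¬(¬q ∨ p) there: w1:F. ✗
w2: successors {w2}; ◇◇¬(¬q ∨ p) there: w2:F. ✗
w3: successors {w0}; ◇◇¬(¬q ∨ p) there: w0:T. ✓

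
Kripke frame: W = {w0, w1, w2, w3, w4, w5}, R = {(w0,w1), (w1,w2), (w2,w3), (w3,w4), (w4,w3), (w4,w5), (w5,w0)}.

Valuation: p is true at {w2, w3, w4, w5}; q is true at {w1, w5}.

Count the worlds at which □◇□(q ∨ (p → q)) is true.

w0: successors {w1}; ◇□(q ∨ (p → q)) there: w1:F. ✗
w1: successors {w2}; ◇□(q ∨ (p → q)) there: w2:F. ✗
w2: successors {w3}; ◇□(q ∨ (p → q)) there: w3:F. ✗
w3: successors {w4}; ◇□(q ∨ (p → q)) there: w4:T. ✓
w4: successors {w3, w5}; ◇□(q ∨ (p → q)) there: w3:F, w5:T. ✗
w5: successors {w0}; ◇□(q ∨ (p → q)) there: w0:F. ✗
Satisfying worlds: {w3}.

1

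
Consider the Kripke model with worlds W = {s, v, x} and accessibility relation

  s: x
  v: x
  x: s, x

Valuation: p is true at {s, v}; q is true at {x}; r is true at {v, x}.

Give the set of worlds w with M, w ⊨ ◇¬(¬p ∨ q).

s: successors {x}; ¬(¬p ∨ q) there: x:F. ✗
v: successors {x}; ¬(¬p ∨ q) there: x:F. ✗
x: successors {s, x}; ¬(¬p ∨ q) there: s:T, x:F. ✓

{x}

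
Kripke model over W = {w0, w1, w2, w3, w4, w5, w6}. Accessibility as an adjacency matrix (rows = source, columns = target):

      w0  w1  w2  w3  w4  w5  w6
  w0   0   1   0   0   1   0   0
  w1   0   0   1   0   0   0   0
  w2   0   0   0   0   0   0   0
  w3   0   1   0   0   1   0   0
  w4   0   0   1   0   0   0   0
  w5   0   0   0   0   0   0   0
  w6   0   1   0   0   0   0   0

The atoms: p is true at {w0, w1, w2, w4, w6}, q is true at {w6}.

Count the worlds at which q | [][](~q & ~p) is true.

w0: q is F, [][](~q & ~p) is F. ✗
w1: q is F, [][](~q & ~p) is T. ✓
w2: q is F, [][](~q & ~p) is T. ✓
w3: q is F, [][](~q & ~p) is F. ✗
w4: q is F, [][](~q & ~p) is T. ✓
w5: q is F, [][](~q & ~p) is T. ✓
w6: q is T, [][](~q & ~p) is F. ✓
Satisfying worlds: {w1, w2, w4, w5, w6}.

5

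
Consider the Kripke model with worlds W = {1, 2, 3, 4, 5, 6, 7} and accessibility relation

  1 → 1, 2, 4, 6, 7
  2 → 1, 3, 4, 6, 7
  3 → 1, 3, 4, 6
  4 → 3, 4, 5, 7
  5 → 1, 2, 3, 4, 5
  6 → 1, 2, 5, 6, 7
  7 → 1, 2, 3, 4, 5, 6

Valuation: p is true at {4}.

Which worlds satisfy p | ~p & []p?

1: p is F, ~p & []p is F. ✗
2: p is F, ~p & []p is F. ✗
3: p is F, ~p & []p is F. ✗
4: p is T, ~p & []p is F. ✓
5: p is F, ~p & []p is F. ✗
6: p is F, ~p & []p is F. ✗
7: p is F, ~p & []p is F. ✗

{4}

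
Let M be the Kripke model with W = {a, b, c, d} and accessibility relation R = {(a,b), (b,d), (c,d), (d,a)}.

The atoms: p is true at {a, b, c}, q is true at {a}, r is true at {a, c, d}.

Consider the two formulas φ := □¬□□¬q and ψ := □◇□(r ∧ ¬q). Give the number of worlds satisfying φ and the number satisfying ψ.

1 and 1

For □¬□□¬q:
a: successors {b}; ¬□□¬q there: b:T. ✓
b: successors {d}; ¬□□¬q there: d:F. ✗
c: successors {d}; ¬□□¬q there: d:F. ✗
d: successors {a}; ¬□□¬q there: a:F. ✗
— 1 world.
For □◇□(r ∧ ¬q):
a: successors {b}; ◇□(r ∧ ¬q) there: b:F. ✗
b: successors {d}; ◇□(r ∧ ¬q) there: d:F. ✗
c: successors {d}; ◇□(r ∧ ¬q) there: d:F. ✗
d: successors {a}; ◇□(r ∧ ¬q) there: a:T. ✓
— 1 world.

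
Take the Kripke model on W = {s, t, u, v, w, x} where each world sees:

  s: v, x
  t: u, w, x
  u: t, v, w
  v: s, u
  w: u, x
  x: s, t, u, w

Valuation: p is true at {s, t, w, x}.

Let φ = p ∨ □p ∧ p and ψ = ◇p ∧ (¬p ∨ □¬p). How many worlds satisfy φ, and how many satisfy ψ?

For p ∨ □p ∧ p:
s: p is T, □p ∧ p is F. ✓
t: p is T, □p ∧ p is F. ✓
u: p is F, □p ∧ p is F. ✗
v: p is F, □p ∧ p is F. ✗
w: p is T, □p ∧ p is F. ✓
x: p is T, □p ∧ p is F. ✓
— 4 worlds.
For ◇p ∧ (¬p ∨ □¬p):
s: ◇p is T, ¬p ∨ □¬p is F. ✗
t: ◇p is T, ¬p ∨ □¬p is F. ✗
u: ◇p is T, ¬p ∨ □¬p is T. ✓
v: ◇p is T, ¬p ∨ □¬p is T. ✓
w: ◇p is T, ¬p ∨ □¬p is F. ✗
x: ◇p is T, ¬p ∨ □¬p is F. ✗
— 2 worlds.

4 and 2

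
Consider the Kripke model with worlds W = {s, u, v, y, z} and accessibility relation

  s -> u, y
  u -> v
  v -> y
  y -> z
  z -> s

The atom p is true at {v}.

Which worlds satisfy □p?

s: successors {u, y}; p there: u:F, y:F. ✗
u: successors {v}; p there: v:T. ✓
v: successors {y}; p there: y:F. ✗
y: successors {z}; p there: z:F. ✗
z: successors {s}; p there: s:F. ✗

{u}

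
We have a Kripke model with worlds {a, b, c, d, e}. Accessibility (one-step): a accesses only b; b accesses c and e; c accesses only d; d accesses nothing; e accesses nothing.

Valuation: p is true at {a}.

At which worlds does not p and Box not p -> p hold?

{a}

a: not p and Box not p is F, p is T. ✓
b: not p and Box not p is T, p is F. ✗
c: not p and Box not p is T, p is F. ✗
d: not p and Box not p is T, p is F. ✗
e: not p and Box not p is T, p is F. ✗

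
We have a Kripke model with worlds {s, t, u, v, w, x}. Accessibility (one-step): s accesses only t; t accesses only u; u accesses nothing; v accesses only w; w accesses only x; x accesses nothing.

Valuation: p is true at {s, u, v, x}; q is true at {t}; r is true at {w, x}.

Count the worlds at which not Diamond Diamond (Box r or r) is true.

s: Diamond Diamond (Box r or r) is T. ✗
t: Diamond Diamond (Box r or r) is F. ✓
u: Diamond Diamond (Box r or r) is F. ✓
v: Diamond Diamond (Box r or r) is T. ✗
w: Diamond Diamond (Box r or r) is F. ✓
x: Diamond Diamond (Box r or r) is F. ✓
Satisfying worlds: {t, u, w, x}.

4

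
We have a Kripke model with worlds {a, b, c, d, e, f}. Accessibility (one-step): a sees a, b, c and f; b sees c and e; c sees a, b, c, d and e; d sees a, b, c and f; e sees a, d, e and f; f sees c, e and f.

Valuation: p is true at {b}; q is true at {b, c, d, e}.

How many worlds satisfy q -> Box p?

2

a: q is F, Box p is F. ✓
b: q is T, Box p is F. ✗
c: q is T, Box p is F. ✗
d: q is T, Box p is F. ✗
e: q is T, Box p is F. ✗
f: q is F, Box p is F. ✓
Satisfying worlds: {a, f}.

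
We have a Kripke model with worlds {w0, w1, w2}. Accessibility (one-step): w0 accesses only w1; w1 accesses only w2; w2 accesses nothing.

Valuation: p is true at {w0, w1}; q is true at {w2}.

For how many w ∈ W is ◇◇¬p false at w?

2

w0: successors {w1}; ◇¬p there: w1:T. ✓
w1: successors {w2}; ◇¬p there: w2:F. ✗
w2: no successors, so ◇◇¬p fails. ✗
Satisfying worlds: {w0}.
So ◇◇¬p fails at the other 2 worlds.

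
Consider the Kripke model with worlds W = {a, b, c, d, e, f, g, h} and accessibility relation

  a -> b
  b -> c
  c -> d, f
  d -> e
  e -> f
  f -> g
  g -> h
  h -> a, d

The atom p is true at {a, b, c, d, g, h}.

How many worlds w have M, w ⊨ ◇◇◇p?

8

a: successors {b}; ◇◇p there: b:T. ✓
b: successors {c}; ◇◇p there: c:T. ✓
c: successors {d, f}; ◇◇p there: d:F, f:T. ✓
d: successors {e}; ◇◇p there: e:T. ✓
e: successors {f}; ◇◇p there: f:T. ✓
f: successors {g}; ◇◇p there: g:T. ✓
g: successors {h}; ◇◇p there: h:T. ✓
h: successors {a, d}; ◇◇p there: a:T, d:F. ✓
Satisfying worlds: {a, b, c, d, e, f, g, h}.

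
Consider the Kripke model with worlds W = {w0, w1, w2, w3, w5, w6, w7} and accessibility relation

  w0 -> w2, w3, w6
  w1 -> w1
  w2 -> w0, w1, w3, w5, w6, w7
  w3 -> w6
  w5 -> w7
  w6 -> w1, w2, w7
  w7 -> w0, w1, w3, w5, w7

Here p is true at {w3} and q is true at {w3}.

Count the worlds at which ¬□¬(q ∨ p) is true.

3

w0: □¬(q ∨ p) is F. ✓
w1: □¬(q ∨ p) is T. ✗
w2: □¬(q ∨ p) is F. ✓
w3: □¬(q ∨ p) is T. ✗
w5: □¬(q ∨ p) is T. ✗
w6: □¬(q ∨ p) is T. ✗
w7: □¬(q ∨ p) is F. ✓
Satisfying worlds: {w0, w2, w7}.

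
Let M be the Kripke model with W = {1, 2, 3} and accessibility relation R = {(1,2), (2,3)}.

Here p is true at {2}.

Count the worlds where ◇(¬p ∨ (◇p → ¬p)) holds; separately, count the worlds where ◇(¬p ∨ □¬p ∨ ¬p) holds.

2 and 2

For ◇(¬p ∨ (◇p → ¬p)):
1: successors {2}; ¬p ∨ (◇p → ¬p) there: 2:T. ✓
2: successors {3}; ¬p ∨ (◇p → ¬p) there: 3:T. ✓
3: no successors, so ◇(¬p ∨ (◇p → ¬p)) fails. ✗
— 2 worlds.
For ◇(¬p ∨ □¬p ∨ ¬p):
1: successors {2}; ¬p ∨ □¬p ∨ ¬p there: 2:T. ✓
2: successors {3}; ¬p ∨ □¬p ∨ ¬p there: 3:T. ✓
3: no successors, so ◇(¬p ∨ □¬p ∨ ¬p) fails. ✗
— 2 worlds.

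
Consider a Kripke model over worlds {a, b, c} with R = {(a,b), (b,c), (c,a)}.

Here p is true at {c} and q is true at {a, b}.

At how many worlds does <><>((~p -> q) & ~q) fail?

a: successors {b}; <>((~p -> q) & ~q) there: b:T. ✓
b: successors {c}; <>((~p -> q) & ~q) there: c:F. ✗
c: successors {a}; <>((~p -> q) & ~q) there: a:F. ✗
Satisfying worlds: {a}.
So <><>((~p -> q) & ~q) fails at the other 2 worlds.

2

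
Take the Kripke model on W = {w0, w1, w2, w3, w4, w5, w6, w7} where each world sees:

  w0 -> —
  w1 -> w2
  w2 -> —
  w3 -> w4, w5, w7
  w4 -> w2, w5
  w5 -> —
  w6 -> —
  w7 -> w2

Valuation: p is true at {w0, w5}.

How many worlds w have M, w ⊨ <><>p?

w0: no successors, so <><>p fails. ✗
w1: successors {w2}; <>p there: w2:F. ✗
w2: no successors, so <><>p fails. ✗
w3: successors {w4, w5, w7}; <>p there: w4:T, w5:F, w7:F. ✓
w4: successors {w2, w5}; <>p there: w2:F, w5:F. ✗
w5: no successors, so <><>p fails. ✗
w6: no successors, so <><>p fails. ✗
w7: successors {w2}; <>p there: w2:F. ✗
Satisfying worlds: {w3}.

1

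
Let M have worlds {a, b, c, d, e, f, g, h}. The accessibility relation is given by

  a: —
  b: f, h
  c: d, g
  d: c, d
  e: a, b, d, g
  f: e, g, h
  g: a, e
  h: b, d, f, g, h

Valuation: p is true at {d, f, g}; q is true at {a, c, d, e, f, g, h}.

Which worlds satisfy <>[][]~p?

{e, g}

a: no successors, so <>[][]~p fails. ✗
b: successors {f, h}; [][]~p there: f:F, h:F. ✗
c: successors {d, g}; [][]~p there: d:F, g:F. ✗
d: successors {c, d}; [][]~p there: c:F, d:F. ✗
e: successors {a, b, d, g}; [][]~p there: a:T, b:F, d:F, g:F. ✓
f: successors {e, g, h}; [][]~p there: e:F, g:F, h:F. ✗
g: successors {a, e}; [][]~p there: a:T, e:F. ✓
h: successors {b, d, f, g, h}; [][]~p there: b:F, d:F, f:F, g:F, h:F. ✗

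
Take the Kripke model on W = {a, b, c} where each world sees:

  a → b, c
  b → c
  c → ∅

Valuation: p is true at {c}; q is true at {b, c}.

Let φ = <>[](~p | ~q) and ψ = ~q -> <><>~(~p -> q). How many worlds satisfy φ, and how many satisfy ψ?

For <>[](~p | ~q):
a: successors {b, c}; [](~p | ~q) there: b:F, c:T. ✓
b: successors {c}; [](~p | ~q) there: c:T. ✓
c: no successors, so <>[](~p | ~q) fails. ✗
— 2 worlds.
For ~q -> <><>~(~p -> q):
a: ~q is T, <><>~(~p -> q) is F. ✗
b: ~q is F, <><>~(~p -> q) is F. ✓
c: ~q is F, <><>~(~p -> q) is F. ✓
— 2 worlds.

2 and 2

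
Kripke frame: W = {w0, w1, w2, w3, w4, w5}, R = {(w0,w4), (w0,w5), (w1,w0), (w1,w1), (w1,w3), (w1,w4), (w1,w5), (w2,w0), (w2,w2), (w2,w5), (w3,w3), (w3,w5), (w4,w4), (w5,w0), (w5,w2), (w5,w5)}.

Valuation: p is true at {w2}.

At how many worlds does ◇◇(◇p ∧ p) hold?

w0: successors {w4, w5}; ◇(◇p ∧ p) there: w4:F, w5:T. ✓
w1: successors {w0, w1, w3, w4, w5}; ◇(◇p ∧ p) there: w0:F, w1:F, w3:F, w4:F, w5:T. ✓
w2: successors {w0, w2, w5}; ◇(◇p ∧ p) there: w0:F, w2:T, w5:T. ✓
w3: successors {w3, w5}; ◇(◇p ∧ p) there: w3:F, w5:T. ✓
w4: successors {w4}; ◇(◇p ∧ p) there: w4:F. ✗
w5: successors {w0, w2, w5}; ◇(◇p ∧ p) there: w0:F, w2:T, w5:T. ✓
Satisfying worlds: {w0, w1, w2, w3, w5}.

5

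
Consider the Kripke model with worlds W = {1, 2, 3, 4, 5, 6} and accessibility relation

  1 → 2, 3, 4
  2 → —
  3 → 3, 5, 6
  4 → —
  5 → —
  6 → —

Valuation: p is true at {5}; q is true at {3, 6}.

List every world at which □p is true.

1: successors {2, 3, 4}; p there: 2:F, 3:F, 4:F. ✗
2: no successors, so □p holds vacuously. ✓
3: successors {3, 5, 6}; p there: 3:F, 5:T, 6:F. ✗
4: no successors, so □p holds vacuously. ✓
5: no successors, so □p holds vacuously. ✓
6: no successors, so □p holds vacuously. ✓

{2, 4, 5, 6}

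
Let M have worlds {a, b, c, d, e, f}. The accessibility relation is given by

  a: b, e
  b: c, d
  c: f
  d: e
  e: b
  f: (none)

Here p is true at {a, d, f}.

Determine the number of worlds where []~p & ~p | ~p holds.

3

a: []~p & ~p is F, ~p is F. ✗
b: []~p & ~p is F, ~p is T. ✓
c: []~p & ~p is F, ~p is T. ✓
d: []~p & ~p is F, ~p is F. ✗
e: []~p & ~p is T, ~p is T. ✓
f: []~p & ~p is F, ~p is F. ✗
Satisfying worlds: {b, c, e}.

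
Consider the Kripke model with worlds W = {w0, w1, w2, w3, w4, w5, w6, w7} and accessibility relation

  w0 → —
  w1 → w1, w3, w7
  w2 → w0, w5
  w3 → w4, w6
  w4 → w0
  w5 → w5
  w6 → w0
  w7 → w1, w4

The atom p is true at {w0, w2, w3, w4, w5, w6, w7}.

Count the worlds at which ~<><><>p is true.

4

w0: <><><>p is F. ✓
w1: <><><>p is T. ✗
w2: <><><>p is T. ✗
w3: <><><>p is F. ✓
w4: <><><>p is F. ✓
w5: <><><>p is T. ✗
w6: <><><>p is F. ✓
w7: <><><>p is T. ✗
Satisfying worlds: {w0, w3, w4, w6}.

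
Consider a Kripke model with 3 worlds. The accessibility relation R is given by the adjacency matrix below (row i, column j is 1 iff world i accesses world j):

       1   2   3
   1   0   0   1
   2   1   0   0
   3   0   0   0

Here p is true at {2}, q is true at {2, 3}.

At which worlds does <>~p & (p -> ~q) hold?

{1}

1: <>~p is T, p -> ~q is T. ✓
2: <>~p is T, p -> ~q is F. ✗
3: <>~p is F, p -> ~q is T. ✗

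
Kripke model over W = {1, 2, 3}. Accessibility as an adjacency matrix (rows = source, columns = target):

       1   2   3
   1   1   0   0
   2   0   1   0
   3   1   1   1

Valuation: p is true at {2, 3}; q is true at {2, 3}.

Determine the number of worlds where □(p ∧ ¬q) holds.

1: successors {1}; p ∧ ¬q there: 1:F. ✗
2: successors {2}; p ∧ ¬q there: 2:F. ✗
3: successors {1, 2, 3}; p ∧ ¬q there: 1:F, 2:F, 3:F. ✗
Satisfying worlds: ∅.

0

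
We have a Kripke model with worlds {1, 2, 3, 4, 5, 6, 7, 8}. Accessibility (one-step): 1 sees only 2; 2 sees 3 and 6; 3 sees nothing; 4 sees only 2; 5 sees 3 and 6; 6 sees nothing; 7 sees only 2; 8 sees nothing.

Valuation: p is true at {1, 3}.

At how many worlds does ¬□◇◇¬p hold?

5

1: □◇◇¬p is F. ✓
2: □◇◇¬p is F. ✓
3: □◇◇¬p is T. ✗
4: □◇◇¬p is F. ✓
5: □◇◇¬p is F. ✓
6: □◇◇¬p is T. ✗
7: □◇◇¬p is F. ✓
8: □◇◇¬p is T. ✗
Satisfying worlds: {1, 2, 4, 5, 7}.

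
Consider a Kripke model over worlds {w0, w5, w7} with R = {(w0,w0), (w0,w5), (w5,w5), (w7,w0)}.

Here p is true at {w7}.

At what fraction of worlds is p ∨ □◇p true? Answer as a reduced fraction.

w0: p is F, □◇p is F. ✗
w5: p is F, □◇p is F. ✗
w7: p is T, □◇p is F. ✓
That's 1 of 3 worlds, so 1/3.

1/3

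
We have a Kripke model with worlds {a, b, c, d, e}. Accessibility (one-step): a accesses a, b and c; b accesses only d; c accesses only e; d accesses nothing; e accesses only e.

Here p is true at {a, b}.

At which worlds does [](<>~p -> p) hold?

a: successors {a, b, c}; <>~p -> p there: a:T, b:T, c:F. ✗
b: successors {d}; <>~p -> p there: d:T. ✓
c: successors {e}; <>~p -> p there: e:F. ✗
d: no successors, so [](<>~p -> p) holds vacuously. ✓
e: successors {e}; <>~p -> p there: e:F. ✗

{b, d}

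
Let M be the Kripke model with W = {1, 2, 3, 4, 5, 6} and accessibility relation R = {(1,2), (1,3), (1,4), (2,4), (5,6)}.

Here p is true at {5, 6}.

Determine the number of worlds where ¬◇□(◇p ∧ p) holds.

1: ◇□(◇p ∧ p) is T. ✗
2: ◇□(◇p ∧ p) is T. ✗
3: ◇□(◇p ∧ p) is F. ✓
4: ◇□(◇p ∧ p) is F. ✓
5: ◇□(◇p ∧ p) is T. ✗
6: ◇□(◇p ∧ p) is F. ✓
Satisfying worlds: {3, 4, 6}.

3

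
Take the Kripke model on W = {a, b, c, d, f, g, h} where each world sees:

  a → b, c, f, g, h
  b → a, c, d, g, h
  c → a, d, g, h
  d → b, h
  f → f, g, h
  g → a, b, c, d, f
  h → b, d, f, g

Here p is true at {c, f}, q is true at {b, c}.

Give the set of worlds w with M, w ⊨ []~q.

{c, f}

a: successors {b, c, f, g, h}; ~q there: b:F, c:F, f:T, g:T, h:T. ✗
b: successors {a, c, d, g, h}; ~q there: a:T, c:F, d:T, g:T, h:T. ✗
c: successors {a, d, g, h}; ~q there: a:T, d:T, g:T, h:T. ✓
d: successors {b, h}; ~q there: b:F, h:T. ✗
f: successors {f, g, h}; ~q there: f:T, g:T, h:T. ✓
g: successors {a, b, c, d, f}; ~q there: a:T, b:F, c:F, d:T, f:T. ✗
h: successors {b, d, f, g}; ~q there: b:F, d:T, f:T, g:T. ✗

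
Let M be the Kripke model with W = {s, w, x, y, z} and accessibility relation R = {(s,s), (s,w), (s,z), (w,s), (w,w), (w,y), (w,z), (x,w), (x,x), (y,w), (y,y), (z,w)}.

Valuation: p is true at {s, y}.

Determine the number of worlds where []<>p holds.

s: successors {s, w, z}; <>p there: s:T, w:T, z:F. ✗
w: successors {s, w, y, z}; <>p there: s:T, w:T, y:T, z:F. ✗
x: successors {w, x}; <>p there: w:T, x:F. ✗
y: successors {w, y}; <>p there: w:T, y:T. ✓
z: successors {w}; <>p there: w:T. ✓
Satisfying worlds: {y, z}.

2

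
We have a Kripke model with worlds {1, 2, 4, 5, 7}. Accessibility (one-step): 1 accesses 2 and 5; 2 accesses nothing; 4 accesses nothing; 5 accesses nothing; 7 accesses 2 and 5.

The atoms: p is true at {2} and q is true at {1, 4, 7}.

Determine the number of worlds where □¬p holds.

1: successors {2, 5}; ¬p there: 2:F, 5:T. ✗
2: no successors, so □¬p holds vacuously. ✓
4: no successors, so □¬p holds vacuously. ✓
5: no successors, so □¬p holds vacuously. ✓
7: successors {2, 5}; ¬p there: 2:F, 5:T. ✗
Satisfying worlds: {2, 4, 5}.

3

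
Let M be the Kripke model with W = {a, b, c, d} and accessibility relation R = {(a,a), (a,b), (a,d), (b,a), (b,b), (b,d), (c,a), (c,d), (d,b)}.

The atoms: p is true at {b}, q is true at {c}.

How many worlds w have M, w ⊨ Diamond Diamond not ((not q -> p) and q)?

a: successors {a, b, d}; Diamond not ((not q -> p) and q) there: a:T, b:T, d:T. ✓
b: successors {a, b, d}; Diamond not ((not q -> p) and q) there: a:T, b:T, d:T. ✓
c: successors {a, d}; Diamond not ((not q -> p) and q) there: a:T, d:T. ✓
d: successors {b}; Diamond not ((not q -> p) and q) there: b:T. ✓
Satisfying worlds: {a, b, c, d}.

4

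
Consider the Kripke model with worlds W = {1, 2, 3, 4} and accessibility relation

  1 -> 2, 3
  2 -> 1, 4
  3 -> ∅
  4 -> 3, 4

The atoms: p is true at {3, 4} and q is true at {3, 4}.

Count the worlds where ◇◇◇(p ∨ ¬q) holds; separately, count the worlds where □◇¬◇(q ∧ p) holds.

For ◇◇◇(p ∨ ¬q):
1: successors {2, 3}; ◇◇(p ∨ ¬q) there: 2:T, 3:F. ✓
2: successors {1, 4}; ◇◇(p ∨ ¬q) there: 1:T, 4:T. ✓
3: no successors, so ◇◇◇(p ∨ ¬q) fails. ✗
4: successors {3, 4}; ◇◇(p ∨ ¬q) there: 3:F, 4:T. ✓
— 3 worlds.
For □◇¬◇(q ∧ p):
1: successors {2, 3}; ◇¬◇(q ∧ p) there: 2:F, 3:F. ✗
2: successors {1, 4}; ◇¬◇(q ∧ p) there: 1:T, 4:T. ✓
3: no successors, so □◇¬◇(q ∧ p) holds vacuously. ✓
4: successors {3, 4}; ◇¬◇(q ∧ p) there: 3:F, 4:T. ✗
— 2 worlds.

3 and 2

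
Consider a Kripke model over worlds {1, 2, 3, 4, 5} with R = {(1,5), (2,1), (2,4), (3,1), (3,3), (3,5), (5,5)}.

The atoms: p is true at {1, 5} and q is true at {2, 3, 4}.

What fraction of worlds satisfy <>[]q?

1/5

1: successors {5}; []q there: 5:F. ✗
2: successors {1, 4}; []q there: 1:F, 4:T. ✓
3: successors {1, 3, 5}; []q there: 1:F, 3:F, 5:F. ✗
4: no successors, so <>[]q fails. ✗
5: successors {5}; []q there: 5:F. ✗
That's 1 of 5 worlds, so 1/5.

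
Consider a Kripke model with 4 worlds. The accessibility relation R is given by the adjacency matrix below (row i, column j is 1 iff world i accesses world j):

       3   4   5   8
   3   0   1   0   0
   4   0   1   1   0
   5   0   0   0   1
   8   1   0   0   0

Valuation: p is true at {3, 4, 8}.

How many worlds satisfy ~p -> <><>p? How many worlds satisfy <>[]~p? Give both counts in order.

For ~p -> <><>p:
3: ~p is F, <><>p is T. ✓
4: ~p is F, <><>p is T. ✓
5: ~p is T, <><>p is T. ✓
8: ~p is F, <><>p is T. ✓
— 4 worlds.
For <>[]~p:
3: successors {4}; []~p there: 4:F. ✗
4: successors {4, 5}; []~p there: 4:F, 5:F. ✗
5: successors {8}; []~p there: 8:F. ✗
8: successors {3}; []~p there: 3:F. ✗
— 0 worlds.

4 and 0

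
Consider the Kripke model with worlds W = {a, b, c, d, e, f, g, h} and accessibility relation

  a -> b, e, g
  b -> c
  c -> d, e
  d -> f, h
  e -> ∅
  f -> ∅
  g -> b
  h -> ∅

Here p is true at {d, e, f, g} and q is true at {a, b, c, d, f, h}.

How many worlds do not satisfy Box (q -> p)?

4

a: successors {b, e, g}; q -> p there: b:F, e:T, g:T. ✗
b: successors {c}; q -> p there: c:F. ✗
c: successors {d, e}; q -> p there: d:T, e:T. ✓
d: successors {f, h}; q -> p there: f:T, h:F. ✗
e: no successors, so Box (q -> p) holds vacuously. ✓
f: no successors, so Box (q -> p) holds vacuously. ✓
g: successors {b}; q -> p there: b:F. ✗
h: no successors, so Box (q -> p) holds vacuously. ✓
Satisfying worlds: {c, e, f, h}.
So Box (q -> p) fails at the other 4 worlds.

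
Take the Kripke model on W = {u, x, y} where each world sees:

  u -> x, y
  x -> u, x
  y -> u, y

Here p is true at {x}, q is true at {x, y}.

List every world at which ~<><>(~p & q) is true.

u: <><>(~p & q) is T. ✗
x: <><>(~p & q) is T. ✗
y: <><>(~p & q) is T. ✗

∅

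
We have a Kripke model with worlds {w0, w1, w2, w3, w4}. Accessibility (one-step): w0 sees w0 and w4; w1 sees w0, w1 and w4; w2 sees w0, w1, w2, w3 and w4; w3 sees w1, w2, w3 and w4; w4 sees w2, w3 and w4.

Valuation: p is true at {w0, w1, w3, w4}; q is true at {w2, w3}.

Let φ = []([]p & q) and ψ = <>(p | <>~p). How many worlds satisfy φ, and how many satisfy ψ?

For []([]p & q):
w0: successors {w0, w4}; []p & q there: w0:F, w4:F. ✗
w1: successors {w0, w1, w4}; []p & q there: w0:F, w1:F, w4:F. ✗
w2: successors {w0, w1, w2, w3, w4}; []p & q there: w0:F, w1:F, w2:F, w3:F, w4:F. ✗
w3: successors {w1, w2, w3, w4}; []p & q there: w1:F, w2:F, w3:F, w4:F. ✗
w4: successors {w2, w3, w4}; []p & q there: w2:F, w3:F, w4:F. ✗
— 0 worlds.
For <>(p | <>~p):
w0: successors {w0, w4}; p | <>~p there: w0:T, w4:T. ✓
w1: successors {w0, w1, w4}; p | <>~p there: w0:T, w1:T, w4:T. ✓
w2: successors {w0, w1, w2, w3, w4}; p | <>~p there: w0:T, w1:T, w2:T, w3:T, w4:T. ✓
w3: successors {w1, w2, w3, w4}; p | <>~p there: w1:T, w2:T, w3:T, w4:T. ✓
w4: successors {w2, w3, w4}; p | <>~p there: w2:T, w3:T, w4:T. ✓
— 5 worlds.

0 and 5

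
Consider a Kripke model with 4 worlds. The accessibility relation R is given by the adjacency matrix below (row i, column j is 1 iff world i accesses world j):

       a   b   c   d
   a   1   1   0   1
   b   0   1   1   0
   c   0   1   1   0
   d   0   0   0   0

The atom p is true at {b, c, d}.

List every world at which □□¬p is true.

a: successors {a, b, d}; □¬p there: a:F, b:F, d:T. ✗
b: successors {b, c}; □¬p there: b:F, c:F. ✗
c: successors {b, c}; □¬p there: b:F, c:F. ✗
d: no successors, so □□¬p holds vacuously. ✓

{d}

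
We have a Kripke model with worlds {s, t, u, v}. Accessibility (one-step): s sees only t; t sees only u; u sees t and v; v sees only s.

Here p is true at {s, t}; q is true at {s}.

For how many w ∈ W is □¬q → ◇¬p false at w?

s: □¬q is T, ◇¬p is F. ✗
t: □¬q is T, ◇¬p is T. ✓
u: □¬q is T, ◇¬p is T. ✓
v: □¬q is F, ◇¬p is F. ✓
Satisfying worlds: {t, u, v}.
So □¬q → ◇¬p fails at the other 1 world.

1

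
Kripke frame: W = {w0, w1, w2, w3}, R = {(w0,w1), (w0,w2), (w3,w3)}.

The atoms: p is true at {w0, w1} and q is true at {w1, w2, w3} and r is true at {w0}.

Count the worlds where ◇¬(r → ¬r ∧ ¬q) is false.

w0: successors {w1, w2}; ¬(r → ¬r ∧ ¬q) there: w1:F, w2:F. ✗
w1: no successors, so ◇¬(r → ¬r ∧ ¬q) fails. ✗
w2: no successors, so ◇¬(r → ¬r ∧ ¬q) fails. ✗
w3: successors {w3}; ¬(r → ¬r ∧ ¬q) there: w3:F. ✗
Satisfying worlds: ∅.
So ◇¬(r → ¬r ∧ ¬q) fails at the other 4 worlds.

4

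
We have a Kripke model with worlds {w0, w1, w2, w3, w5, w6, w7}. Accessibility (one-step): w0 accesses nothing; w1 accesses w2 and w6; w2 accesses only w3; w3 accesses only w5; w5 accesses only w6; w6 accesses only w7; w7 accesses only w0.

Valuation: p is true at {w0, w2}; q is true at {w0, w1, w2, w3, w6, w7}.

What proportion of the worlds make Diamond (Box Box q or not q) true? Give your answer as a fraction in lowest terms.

6/7

w0: no successors, so Diamond (Box Box q or not q) fails. ✗
w1: successors {w2, w6}; Box Box q or not q there: w2:F, w6:T. ✓
w2: successors {w3}; Box Box q or not q there: w3:T. ✓
w3: successors {w5}; Box Box q or not q there: w5:T. ✓
w5: successors {w6}; Box Box q or not q there: w6:T. ✓
w6: successors {w7}; Box Box q or not q there: w7:T. ✓
w7: successors {w0}; Box Box q or not q there: w0:T. ✓
That's 6 of 7 worlds, so 6/7.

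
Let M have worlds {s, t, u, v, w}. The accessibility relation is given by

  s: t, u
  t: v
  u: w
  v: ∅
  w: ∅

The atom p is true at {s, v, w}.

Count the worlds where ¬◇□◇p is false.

2

s: ◇□◇p is F. ✓
t: ◇□◇p is T. ✗
u: ◇□◇p is T. ✗
v: ◇□◇p is F. ✓
w: ◇□◇p is F. ✓
Satisfying worlds: {s, v, w}.
So ¬◇□◇p fails at the other 2 worlds.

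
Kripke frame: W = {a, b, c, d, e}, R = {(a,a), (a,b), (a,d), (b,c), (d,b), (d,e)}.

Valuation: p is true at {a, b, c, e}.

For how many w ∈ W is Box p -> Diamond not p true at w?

a: Box p is F, Diamond not p is T. ✓
b: Box p is T, Diamond not p is F. ✗
c: Box p is T, Diamond not p is F. ✗
d: Box p is T, Diamond not p is F. ✗
e: Box p is T, Diamond not p is F. ✗
Satisfying worlds: {a}.

1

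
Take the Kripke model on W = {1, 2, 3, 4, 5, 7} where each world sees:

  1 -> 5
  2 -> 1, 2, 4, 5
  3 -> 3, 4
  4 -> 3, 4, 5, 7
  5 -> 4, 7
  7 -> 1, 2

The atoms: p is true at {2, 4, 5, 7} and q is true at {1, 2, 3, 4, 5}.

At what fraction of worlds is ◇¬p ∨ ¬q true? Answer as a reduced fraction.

2/3

1: ◇¬p is F, ¬q is F. ✗
2: ◇¬p is T, ¬q is F. ✓
3: ◇¬p is T, ¬q is F. ✓
4: ◇¬p is T, ¬q is F. ✓
5: ◇¬p is F, ¬q is F. ✗
7: ◇¬p is T, ¬q is T. ✓
That's 4 of 6 worlds, so 4/6 = 2/3.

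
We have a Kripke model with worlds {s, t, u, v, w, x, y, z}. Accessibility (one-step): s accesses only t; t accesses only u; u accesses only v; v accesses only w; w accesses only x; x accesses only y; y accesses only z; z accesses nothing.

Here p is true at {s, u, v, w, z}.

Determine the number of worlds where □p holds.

s: successors {t}; p there: t:F. ✗
t: successors {u}; p there: u:T. ✓
u: successors {v}; p there: v:T. ✓
v: successors {w}; p there: w:T. ✓
w: successors {x}; p there: x:F. ✗
x: successors {y}; p there: y:F. ✗
y: successors {z}; p there: z:T. ✓
z: no successors, so □p holds vacuously. ✓
Satisfying worlds: {t, u, v, y, z}.

5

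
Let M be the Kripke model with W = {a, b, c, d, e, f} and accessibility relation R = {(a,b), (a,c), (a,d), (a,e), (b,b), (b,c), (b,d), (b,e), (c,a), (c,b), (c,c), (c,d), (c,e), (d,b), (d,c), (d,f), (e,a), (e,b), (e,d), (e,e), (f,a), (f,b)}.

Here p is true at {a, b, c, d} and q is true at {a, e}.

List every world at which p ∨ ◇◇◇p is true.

a: p is T, ◇◇◇p is T. ✓
b: p is T, ◇◇◇p is T. ✓
c: p is T, ◇◇◇p is T. ✓
d: p is T, ◇◇◇p is T. ✓
e: p is F, ◇◇◇p is T. ✓
f: p is F, ◇◇◇p is T. ✓

{a, b, c, d, e, f}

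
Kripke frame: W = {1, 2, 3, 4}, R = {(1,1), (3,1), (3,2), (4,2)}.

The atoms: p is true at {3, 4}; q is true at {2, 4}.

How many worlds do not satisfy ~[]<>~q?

1: []<>~q is T. ✗
2: []<>~q is T. ✗
3: []<>~q is F. ✓
4: []<>~q is F. ✓
Satisfying worlds: {3, 4}.
So ~[]<>~q fails at the other 2 worlds.

2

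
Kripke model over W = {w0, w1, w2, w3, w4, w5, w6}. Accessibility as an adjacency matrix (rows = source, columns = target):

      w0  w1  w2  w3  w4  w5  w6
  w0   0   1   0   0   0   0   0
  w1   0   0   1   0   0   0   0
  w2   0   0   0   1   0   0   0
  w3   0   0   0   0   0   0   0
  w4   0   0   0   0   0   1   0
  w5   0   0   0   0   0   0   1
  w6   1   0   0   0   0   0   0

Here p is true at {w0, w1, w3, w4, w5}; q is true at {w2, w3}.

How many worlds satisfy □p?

5

w0: successors {w1}; p there: w1:T. ✓
w1: successors {w2}; p there: w2:F. ✗
w2: successors {w3}; p there: w3:T. ✓
w3: no successors, so □p holds vacuously. ✓
w4: successors {w5}; p there: w5:T. ✓
w5: successors {w6}; p there: w6:F. ✗
w6: successors {w0}; p there: w0:T. ✓
Satisfying worlds: {w0, w2, w3, w4, w6}.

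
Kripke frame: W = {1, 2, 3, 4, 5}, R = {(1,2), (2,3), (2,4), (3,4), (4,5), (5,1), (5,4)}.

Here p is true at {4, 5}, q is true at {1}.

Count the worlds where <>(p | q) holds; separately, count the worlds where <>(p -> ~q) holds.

For <>(p | q):
1: successors {2}; p | q there: 2:F. ✗
2: successors {3, 4}; p | q there: 3:F, 4:T. ✓
3: successors {4}; p | q there: 4:T. ✓
4: successors {5}; p | q there: 5:T. ✓
5: successors {1, 4}; p | q there: 1:T, 4:T. ✓
— 4 worlds.
For <>(p -> ~q):
1: successors {2}; p -> ~q there: 2:T. ✓
2: successors {3, 4}; p -> ~q there: 3:T, 4:T. ✓
3: successors {4}; p -> ~q there: 4:T. ✓
4: successors {5}; p -> ~q there: 5:T. ✓
5: successors {1, 4}; p -> ~q there: 1:T, 4:T. ✓
— 5 worlds.

4 and 5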